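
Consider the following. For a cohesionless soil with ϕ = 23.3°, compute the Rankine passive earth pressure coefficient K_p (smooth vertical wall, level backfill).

2.31

K_p = (1 + sin φ)/(1 − sin φ) = tan²(45° + 23.3°/2) = 2.309.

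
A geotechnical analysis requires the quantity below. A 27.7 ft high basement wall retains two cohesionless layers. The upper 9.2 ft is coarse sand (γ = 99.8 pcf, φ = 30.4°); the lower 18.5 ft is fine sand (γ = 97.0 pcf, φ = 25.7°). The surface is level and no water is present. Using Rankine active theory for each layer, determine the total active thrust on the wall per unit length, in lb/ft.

14700 lb/ft

K_a1 = tan²(45°−30.4°/2) = 0.3280; K_a2 = tan²(45°−25.7°/2) = 0.3950.
Layer 1: σ at base = K_a1 γ₁ h₁ = 301.1 psf; P₁ = ½×301.1×9.2 = 1385.
Layer 2: σ_v at top = γ₁h₁ = 918.2; σ_h top = K_a2×918.2 = 362.7; σ_h base = K_a2×(918.2+97.0×18.5) = 1072.
P₂ = ½(362.7+1072)×18.5 = 13270. Total P_a = 1385+13270 = 14650 lb/ft.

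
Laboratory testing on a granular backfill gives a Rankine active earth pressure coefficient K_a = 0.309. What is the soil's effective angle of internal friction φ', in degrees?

31.9°

K_a = tan²(45° − φ/2) ⇒ 45° − φ/2 = arctan(√0.309) = 29.07°.
φ = 2(45° − 29.07°) = 31.86°.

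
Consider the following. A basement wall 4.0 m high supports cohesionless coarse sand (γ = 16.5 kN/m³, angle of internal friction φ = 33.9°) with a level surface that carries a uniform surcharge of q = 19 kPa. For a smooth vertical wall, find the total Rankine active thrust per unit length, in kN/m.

59.1 kN/m

K_a = tan²(45° − φ/2) = 0.2839.
Soil triangle: ½ K_a γ H² = 0.5×0.2839×16.5×4.0² = 37.48 kN/m.
Surcharge rectangle: K_a q H = 0.2839×19×4.0 = 21.58 kN/m.
Total = 37.48 + 21.58 = 59.05 kN/m.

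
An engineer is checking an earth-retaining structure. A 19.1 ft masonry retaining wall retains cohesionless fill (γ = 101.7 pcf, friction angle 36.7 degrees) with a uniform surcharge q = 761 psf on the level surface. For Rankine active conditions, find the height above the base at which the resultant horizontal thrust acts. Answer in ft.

7.77 ft

K_a = 0.2519.
Triangular part P₁ = ½K_aγH² = 4672 at H/3 = 6.367 ft; rectangular part P₂ = K_a q H = 3661 at H/2 = 9.550 ft.
ȳ = (P₁·6.367 + P₂·9.550)/(P₁+P₂) = 7.765 ft.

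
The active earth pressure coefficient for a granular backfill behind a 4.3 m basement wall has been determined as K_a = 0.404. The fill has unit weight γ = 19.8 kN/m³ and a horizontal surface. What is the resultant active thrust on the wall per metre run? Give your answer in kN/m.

74.0 kN/m

P = ½ K_a γ H² = 0.5 × 0.404 × 19.8 × 4.3² = 73.95 kN/m.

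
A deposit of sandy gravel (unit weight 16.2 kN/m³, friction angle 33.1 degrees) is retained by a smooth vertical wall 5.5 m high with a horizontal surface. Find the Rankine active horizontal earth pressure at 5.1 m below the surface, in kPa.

24.3 kPa

K_a = (1 − sin φ)/(1 + sin φ) = 0.2936.
σ_h = K_a γ z = 0.2936 × 16.2 × 5.1 = 24.26 kPa.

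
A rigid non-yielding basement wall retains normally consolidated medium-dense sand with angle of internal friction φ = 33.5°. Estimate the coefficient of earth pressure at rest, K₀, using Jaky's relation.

0.448

K₀ = 1 − sin φ' = 1 − sin 33.5° = 0.4481.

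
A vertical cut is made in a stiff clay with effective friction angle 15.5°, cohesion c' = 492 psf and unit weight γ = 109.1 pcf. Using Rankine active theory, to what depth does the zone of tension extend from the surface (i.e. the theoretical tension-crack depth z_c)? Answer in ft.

11.9 ft

K_a = tan²(45° − 15.5°/2) = 0.5782; √K_a = 0.7604.
The active pressure is zero where K_a γ z = 2c√K_a, so z_c = 2c/(γ√K_a) = 2×492/(109.1×0.7604) = 11.86 ft.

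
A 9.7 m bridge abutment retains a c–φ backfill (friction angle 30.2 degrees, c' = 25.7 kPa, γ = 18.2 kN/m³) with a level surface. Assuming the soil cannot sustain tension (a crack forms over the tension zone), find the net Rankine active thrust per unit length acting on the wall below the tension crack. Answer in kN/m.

69.0 kN/m

K_a = 0.3307; √K_a = 0.5750.
Tension-crack depth z_c = 2c/(γ√K_a) = 2×25.7/(18.2×0.5750) = 4.911 m.
σ_a at base = K_a γ H − 2c√K_a = 0.3307×18.2×9.7 − 2×25.7×0.5750 = 28.82 kPa.
P_a = ½ × 28.82 × (H − z_c) = 0.5×28.82×4.789 = 69.00 kN/m.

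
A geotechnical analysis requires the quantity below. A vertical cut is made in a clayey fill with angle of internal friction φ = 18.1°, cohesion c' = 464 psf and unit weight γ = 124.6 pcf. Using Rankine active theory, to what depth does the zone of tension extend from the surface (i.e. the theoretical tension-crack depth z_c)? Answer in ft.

10.3 ft

K_a = tan²(45° − 18.1°/2) = 0.5259; √K_a = 0.7252.
The active pressure is zero where K_a γ z = 2c√K_a, so z_c = 2c/(γ√K_a) = 2×464/(124.6×0.7252) = 10.27 ft.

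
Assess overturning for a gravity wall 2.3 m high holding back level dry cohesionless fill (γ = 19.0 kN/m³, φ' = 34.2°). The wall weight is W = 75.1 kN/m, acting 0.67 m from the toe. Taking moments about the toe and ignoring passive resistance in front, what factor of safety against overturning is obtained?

K_a = tan²(45° − 34.2°/2) = 0.2803.
P_a = ½K_aγH² = 0.5×0.2803×19.0×2.3² = 14.09 kN/m, acting at H/3 = 0.7667 m above the base.
Overturning moment M_o = P_a × H/3 = 14.09 × 0.7667 = 10.80.
Resisting moment M_r = W × 0.67 = 75.1 × 0.67 = 50.32.
FS_overturning = M_r/M_o = 50.32/10.80 = 4.658.

4.66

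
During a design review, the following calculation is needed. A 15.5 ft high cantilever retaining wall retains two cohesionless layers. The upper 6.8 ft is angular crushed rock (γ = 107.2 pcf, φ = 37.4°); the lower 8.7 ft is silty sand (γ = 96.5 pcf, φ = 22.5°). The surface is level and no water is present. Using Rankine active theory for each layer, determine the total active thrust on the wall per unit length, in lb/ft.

K_a1 = tan²(45°−37.4°/2) = 0.2443; K_a2 = tan²(45°−22.5°/2) = 0.4465.
Layer 1: σ at base = K_a1 γ₁ h₁ = 178.1 psf; P₁ = ½×178.1×6.8 = 605.4.
Layer 2: σ_v at top = γ₁h₁ = 729.0; σ_h top = K_a2×729.0 = 325.5; σ_h base = K_a2×(729.0+96.5×8.7) = 700.3.
P₂ = ½(325.5+700.3)×8.7 = 4462. Total P_a = 605.4+4462 = 5067 lb/ft.

5070 lb/ft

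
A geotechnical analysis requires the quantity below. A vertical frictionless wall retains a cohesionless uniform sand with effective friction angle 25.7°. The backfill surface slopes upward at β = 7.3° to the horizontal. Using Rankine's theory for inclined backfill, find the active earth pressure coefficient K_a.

K_a = cos β · (cos β − √(cos²β − cos²φ)) / (cos β + √(cos²β − cos²φ)).
cos β = 0.9919, cos φ = 0.9011, √(cos²β − cos²φ) = 0.4146.
K_a = 0.9919 × (0.9919 − 0.4146)/(0.9919 + 0.4146) = 0.4071.

0.407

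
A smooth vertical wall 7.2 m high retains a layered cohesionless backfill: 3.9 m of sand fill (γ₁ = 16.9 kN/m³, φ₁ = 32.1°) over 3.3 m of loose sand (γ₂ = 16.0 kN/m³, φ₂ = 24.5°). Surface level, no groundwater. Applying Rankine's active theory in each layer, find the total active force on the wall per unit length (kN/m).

165 kN/m

K_a1 = tan²(45°−32.1°/2) = 0.3060; K_a2 = tan²(45°−24.5°/2) = 0.4137.
Layer 1: σ at base = K_a1 γ₁ h₁ = 20.17 kPa; P₁ = ½×20.17×3.9 = 39.33.
Layer 2: σ_v at top = γ₁h₁ = 65.91; σ_h top = K_a2×65.91 = 27.27; σ_h base = K_a2×(65.91+16.0×3.3) = 49.11.
P₂ = ½(27.27+49.11)×3.3 = 126.0. Total P_a = 39.33+126.0 = 165.4 kN/m.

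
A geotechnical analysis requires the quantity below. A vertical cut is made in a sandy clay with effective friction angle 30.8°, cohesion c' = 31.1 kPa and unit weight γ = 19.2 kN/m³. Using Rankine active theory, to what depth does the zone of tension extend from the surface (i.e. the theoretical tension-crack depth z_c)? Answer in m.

K_a = tan²(45° − 30.8°/2) = 0.3227; √K_a = 0.5681.
The active pressure is zero where K_a γ z = 2c√K_a, so z_c = 2c/(γ√K_a) = 2×31.1/(19.2×0.5681) = 5.703 m.

5.70 m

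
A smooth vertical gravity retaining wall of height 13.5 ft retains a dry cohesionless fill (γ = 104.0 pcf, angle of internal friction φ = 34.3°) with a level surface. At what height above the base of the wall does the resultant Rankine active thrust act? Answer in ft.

K_a = 0.2792.
The pressure distribution is triangular, so the resultant acts at H/3 above the base = 13.5/3 = 4.500 ft.

4.50 ft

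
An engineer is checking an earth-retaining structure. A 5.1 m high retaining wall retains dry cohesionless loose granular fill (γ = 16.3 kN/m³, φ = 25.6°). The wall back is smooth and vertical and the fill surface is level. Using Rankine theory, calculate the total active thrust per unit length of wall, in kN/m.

84.1 kN/m

K_a = tan²(45° − φ/2) = 0.3966.
P_a = ½ K_a γ H² = 0.5 × 0.3966 × 16.3 × 5.1² = 84.06 kN/m.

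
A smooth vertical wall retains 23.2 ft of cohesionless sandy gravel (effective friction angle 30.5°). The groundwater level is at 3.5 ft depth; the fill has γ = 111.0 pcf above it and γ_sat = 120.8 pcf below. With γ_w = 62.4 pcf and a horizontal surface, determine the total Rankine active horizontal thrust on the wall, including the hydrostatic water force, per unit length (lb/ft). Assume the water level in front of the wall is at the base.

K_a = tan²(45° − φ/2) = 0.3267.
γ' = 120.8 − 62.4 = 58.40 pcf. Depth below WT = 19.7 ft.
σ'_h at WT = K_a γ d_w = 126.9 psf; at base = 126.9 + K_a γ' × 19.7 = 502.7 psf.
P₁ (0–3.5 ft) = ½×126.9×3.5 = 222.1. P₂ (3.5–23.2 ft) = ½(126.9+502.7)×19.7 = 6202.
P_w = ½ γ_w h₂² = 0.5×62.4×19.7² = 12110. Total = 222.1+6202+12110 = 18530 lb/ft.

18500 lb/ft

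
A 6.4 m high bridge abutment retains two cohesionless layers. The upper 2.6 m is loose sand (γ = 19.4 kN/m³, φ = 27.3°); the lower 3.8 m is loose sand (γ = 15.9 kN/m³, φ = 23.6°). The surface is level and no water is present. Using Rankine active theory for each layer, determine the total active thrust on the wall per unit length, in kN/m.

156 kN/m

K_a1 = tan²(45°−27.3°/2) = 0.3711; K_a2 = tan²(45°−23.6°/2) = 0.4282.
Layer 1: σ at base = K_a1 γ₁ h₁ = 18.72 kPa; P₁ = ½×18.72×2.6 = 24.34.
Layer 2: σ_v at top = γ₁h₁ = 50.44; σ_h top = K_a2×50.44 = 21.60; σ_h base = K_a2×(50.44+15.9×3.8) = 47.47.
P₂ = ½(21.60+47.47)×3.8 = 131.2. Total P_a = 24.34+131.2 = 155.6 kN/m.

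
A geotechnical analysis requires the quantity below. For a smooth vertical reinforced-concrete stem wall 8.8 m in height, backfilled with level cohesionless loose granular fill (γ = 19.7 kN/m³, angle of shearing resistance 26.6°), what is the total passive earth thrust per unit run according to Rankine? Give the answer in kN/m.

2000 kN/m

K_p = tan²(45° + φ/2) = 2.622.
P_p = ½ K_p γ H² = 0.5 × 2.622 × 19.7 × 8.8² = 2000 kN/m.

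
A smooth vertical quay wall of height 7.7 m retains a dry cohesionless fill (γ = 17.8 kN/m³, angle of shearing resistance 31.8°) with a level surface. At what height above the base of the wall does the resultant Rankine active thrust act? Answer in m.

2.57 m

K_a = 0.3098.
The pressure distribution is triangular, so the resultant acts at H/3 above the base = 7.7/3 = 2.567 m.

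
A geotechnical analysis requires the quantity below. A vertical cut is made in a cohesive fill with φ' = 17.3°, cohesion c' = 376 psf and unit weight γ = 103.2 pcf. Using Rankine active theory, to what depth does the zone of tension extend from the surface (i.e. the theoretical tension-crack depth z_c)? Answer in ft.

9.90 ft

K_a = tan²(45° − 17.3°/2) = 0.5416; √K_a = 0.7359.
The active pressure is zero where K_a γ z = 2c√K_a, so z_c = 2c/(γ√K_a) = 2×376/(103.2×0.7359) = 9.902 ft.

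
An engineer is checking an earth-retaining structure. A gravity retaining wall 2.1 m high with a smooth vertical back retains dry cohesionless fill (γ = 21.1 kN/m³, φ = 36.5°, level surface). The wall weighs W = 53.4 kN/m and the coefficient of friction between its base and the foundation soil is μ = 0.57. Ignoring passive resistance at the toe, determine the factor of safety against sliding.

K_a = tan²(45° − 36.5°/2) = 0.2541.
P_a = ½K_aγH² = 0.5×0.2541×21.1×2.1² = 11.82 kN/m, acting at H/3 = 0.7000 m above the base.
FS_sliding = μW / P_a = 0.57×53.4 / 11.82 = 2.575.

2.58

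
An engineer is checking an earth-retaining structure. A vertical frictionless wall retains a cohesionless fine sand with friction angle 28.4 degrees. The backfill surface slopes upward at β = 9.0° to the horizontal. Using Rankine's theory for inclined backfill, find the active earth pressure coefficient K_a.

K_a = cos β · (cos β − √(cos²β − cos²φ)) / (cos β + √(cos²β − cos²φ)).
cos β = 0.9877, cos φ = 0.8796, √(cos²β − cos²φ) = 0.4492.
K_a = 0.9877 × (0.9877 − 0.4492)/(0.9877 + 0.4492) = 0.3702.

0.370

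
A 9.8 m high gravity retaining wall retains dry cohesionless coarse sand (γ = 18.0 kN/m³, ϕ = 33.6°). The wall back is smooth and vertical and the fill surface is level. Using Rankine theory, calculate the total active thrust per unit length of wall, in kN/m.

K_a = tan²(45° − φ/2) = 0.2875.
P_a = ½ K_a γ H² = 0.5 × 0.2875 × 18.0 × 9.8² = 248.5 kN/m.

249 kN/m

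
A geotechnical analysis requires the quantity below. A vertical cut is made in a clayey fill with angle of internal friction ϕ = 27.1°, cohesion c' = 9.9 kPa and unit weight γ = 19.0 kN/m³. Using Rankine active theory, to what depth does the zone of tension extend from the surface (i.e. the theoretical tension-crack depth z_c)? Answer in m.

K_a = tan²(45° − 27.1°/2) = 0.3741; √K_a = 0.6116.
The active pressure is zero where K_a γ z = 2c√K_a, so z_c = 2c/(γ√K_a) = 2×9.9/(19.0×0.6116) = 1.704 m.

1.70 m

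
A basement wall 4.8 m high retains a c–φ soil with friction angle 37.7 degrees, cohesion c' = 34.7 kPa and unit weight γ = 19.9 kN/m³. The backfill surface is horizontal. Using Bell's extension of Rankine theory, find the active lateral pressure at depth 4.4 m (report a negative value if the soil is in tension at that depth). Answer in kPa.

K_a = (1 − sin φ)/(1 + sin φ) = 0.2411.
σ_a = K_a γ z − 2c√K_a = 0.2411×19.9×4.4 − 2×34.7×0.4910 = -12.97 kPa.

-13.0 kPa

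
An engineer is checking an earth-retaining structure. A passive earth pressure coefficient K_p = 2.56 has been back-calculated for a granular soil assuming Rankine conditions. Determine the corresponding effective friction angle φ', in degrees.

K_p = (1+sin φ)/(1−sin φ) ⇒ sin φ = (K_p − 1)/(K_p + 1) = 0.4382.
φ = arcsin(0.4382) = 25.99°.

26.0°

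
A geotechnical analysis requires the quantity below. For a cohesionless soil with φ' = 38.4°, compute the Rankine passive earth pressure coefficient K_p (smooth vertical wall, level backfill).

K_p = (1 + sin φ)/(1 − sin φ) = tan²(45° + 38.4°/2) = 4.279.

4.28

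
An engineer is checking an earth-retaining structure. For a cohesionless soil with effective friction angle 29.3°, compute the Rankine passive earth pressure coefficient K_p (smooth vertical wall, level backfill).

2.92

K_p = (1 + sin φ)/(1 − sin φ) = tan²(45° + 29.3°/2) = 2.917.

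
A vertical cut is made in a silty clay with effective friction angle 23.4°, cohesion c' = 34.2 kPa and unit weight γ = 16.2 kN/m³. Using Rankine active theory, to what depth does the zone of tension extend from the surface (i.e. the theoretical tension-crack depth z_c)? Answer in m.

6.43 m

K_a = tan²(45° − 23.4°/2) = 0.4315; √K_a = 0.6569.
The active pressure is zero where K_a γ z = 2c√K_a, so z_c = 2c/(γ√K_a) = 2×34.2/(16.2×0.6569) = 6.428 m.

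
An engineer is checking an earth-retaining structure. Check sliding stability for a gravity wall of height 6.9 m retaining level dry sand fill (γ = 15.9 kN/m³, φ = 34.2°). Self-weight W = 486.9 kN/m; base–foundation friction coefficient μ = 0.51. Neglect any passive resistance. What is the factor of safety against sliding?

2.34

K_a = tan²(45° − 34.2°/2) = 0.2803.
P_a = ½K_aγH² = 0.5×0.2803×15.9×6.9² = 106.1 kN/m, acting at H/3 = 2.300 m above the base.
FS_sliding = μW / P_a = 0.51×486.9 / 106.1 = 2.340.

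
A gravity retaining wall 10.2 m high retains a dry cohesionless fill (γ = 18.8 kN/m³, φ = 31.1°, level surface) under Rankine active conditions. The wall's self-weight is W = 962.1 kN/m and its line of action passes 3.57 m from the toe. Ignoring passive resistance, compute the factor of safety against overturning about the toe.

K_a = tan²(45° − 31.1°/2) = 0.3188.
P_a = ½K_aγH² = 0.5×0.3188×18.8×10.2² = 311.8 kN/m, acting at H/3 = 3.400 m above the base.
Overturning moment M_o = P_a × H/3 = 311.8 × 3.400 = 1060.
Resisting moment M_r = W × 3.57 = 962.1 × 3.57 = 3435.
FS_overturning = M_r/M_o = 3435/1060 = 3.240.

3.24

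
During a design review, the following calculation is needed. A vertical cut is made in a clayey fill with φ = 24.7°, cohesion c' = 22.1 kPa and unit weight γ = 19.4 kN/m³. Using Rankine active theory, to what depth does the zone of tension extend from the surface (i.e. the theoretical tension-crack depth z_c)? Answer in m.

K_a = tan²(45° − 24.7°/2) = 0.4106; √K_a = 0.6408.
The active pressure is zero where K_a γ z = 2c√K_a, so z_c = 2c/(γ√K_a) = 2×22.1/(19.4×0.6408) = 3.556 m.

3.56 m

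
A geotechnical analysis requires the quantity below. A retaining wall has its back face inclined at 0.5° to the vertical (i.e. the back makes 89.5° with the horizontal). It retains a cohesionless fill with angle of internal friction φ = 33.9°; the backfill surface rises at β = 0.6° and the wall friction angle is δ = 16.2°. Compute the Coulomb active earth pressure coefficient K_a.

0.263

K_a = sin²(α+φ) / [sin²α · sin(α−δ) · (1 + √{sin(φ+δ)sin(φ−β) / (sin(α−δ)sin(α+β))})²].
With α = 89.5°, φ = 33.9°, δ = 16.2°, β = 0.6°: K_a = 0.2631.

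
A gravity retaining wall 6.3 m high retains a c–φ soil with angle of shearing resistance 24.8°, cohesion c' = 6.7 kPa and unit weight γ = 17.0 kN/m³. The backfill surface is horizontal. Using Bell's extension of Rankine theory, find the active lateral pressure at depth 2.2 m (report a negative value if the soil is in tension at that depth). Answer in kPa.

6.73 kPa

K_a = (1 − sin φ)/(1 + sin φ) = 0.4090.
σ_a = K_a γ z − 2c√K_a = 0.4090×17.0×2.2 − 2×6.7×0.6395 = 6.727 kPa.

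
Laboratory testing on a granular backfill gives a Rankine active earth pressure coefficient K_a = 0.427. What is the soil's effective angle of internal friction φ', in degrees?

23.7°

K_a = tan²(45° − φ/2) ⇒ 45° − φ/2 = arctan(√0.427) = 33.16°.
φ = 2(45° − 33.16°) = 23.67°.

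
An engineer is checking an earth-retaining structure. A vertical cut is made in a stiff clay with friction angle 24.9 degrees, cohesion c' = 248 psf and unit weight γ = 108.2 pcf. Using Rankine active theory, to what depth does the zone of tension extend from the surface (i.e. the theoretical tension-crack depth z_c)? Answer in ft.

K_a = tan²(45° − 24.9°/2) = 0.4074; √K_a = 0.6383.
The active pressure is zero where K_a γ z = 2c√K_a, so z_c = 2c/(γ√K_a) = 2×248/(108.2×0.6383) = 7.182 ft.

7.18 ft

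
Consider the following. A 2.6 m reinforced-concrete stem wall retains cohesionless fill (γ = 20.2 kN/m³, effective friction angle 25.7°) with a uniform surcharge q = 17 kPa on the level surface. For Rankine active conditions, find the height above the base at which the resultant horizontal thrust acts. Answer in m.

K_a = 0.3950.
Triangular part P₁ = ½K_aγH² = 26.97 at H/3 = 0.8667 m; rectangular part P₂ = K_a q H = 17.46 at H/2 = 1.300 m.
ȳ = (P₁·0.8667 + P₂·1.300)/(P₁+P₂) = 1.037 m.

1.04 m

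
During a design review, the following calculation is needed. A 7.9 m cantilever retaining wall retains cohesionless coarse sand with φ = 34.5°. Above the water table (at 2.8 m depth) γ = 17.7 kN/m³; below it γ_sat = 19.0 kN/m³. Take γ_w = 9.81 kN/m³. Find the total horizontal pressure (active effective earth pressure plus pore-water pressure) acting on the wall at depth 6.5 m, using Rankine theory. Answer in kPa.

59.4 kPa

K_a = (1 − sin φ)/(1 + sin φ) = 0.2768.
γ' = 19.0 − 9.81 = 9.190 kN/m³.
Effective vertical stress at 6.5 m: σ'_v = 17.7×2.8 + 9.190×3.70 = 83.56 kPa.
σ'_h = K_a σ'_v = 0.2768 × 83.56 = 23.13 kPa; u = γ_w × 3.70 = 36.30 kPa.
Total σ_h = 23.13 + 36.30 = 59.43 kPa.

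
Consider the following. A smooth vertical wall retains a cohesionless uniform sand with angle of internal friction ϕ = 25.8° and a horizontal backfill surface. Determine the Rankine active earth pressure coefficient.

0.394

K_a = (1 − sin φ)/(1 + sin φ) = (1 − sin 25.8°)/(1 + sin 25.8°) = 0.3935.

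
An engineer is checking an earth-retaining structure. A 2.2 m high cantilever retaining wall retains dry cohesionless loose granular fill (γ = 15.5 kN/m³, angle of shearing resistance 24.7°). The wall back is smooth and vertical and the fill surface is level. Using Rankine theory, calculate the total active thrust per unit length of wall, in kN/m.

K_a = tan²(45° − φ/2) = 0.4106.
P_a = ½ K_a γ H² = 0.5 × 0.4106 × 15.5 × 2.2² = 15.40 kN/m.

15.4 kN/m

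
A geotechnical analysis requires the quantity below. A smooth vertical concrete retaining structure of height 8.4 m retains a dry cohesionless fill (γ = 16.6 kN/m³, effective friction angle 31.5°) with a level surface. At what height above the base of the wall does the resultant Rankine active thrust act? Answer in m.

K_a = 0.3136.
The pressure distribution is triangular, so the resultant acts at H/3 above the base = 8.4/3 = 2.800 m.

2.80 m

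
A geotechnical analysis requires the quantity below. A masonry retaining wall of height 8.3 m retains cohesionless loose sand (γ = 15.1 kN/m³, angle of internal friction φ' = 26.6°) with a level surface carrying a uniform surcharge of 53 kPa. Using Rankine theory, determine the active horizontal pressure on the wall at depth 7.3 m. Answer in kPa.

K_a = (1 − sin φ)/(1 + sin φ) = 0.3814.
σ_v = γz + q = 15.1 × 7.3 + 53 = 163.2 kPa.
σ_h = K_a σ_v = 0.3814 × 163.2 = 62.26 kPa.

62.3 kPa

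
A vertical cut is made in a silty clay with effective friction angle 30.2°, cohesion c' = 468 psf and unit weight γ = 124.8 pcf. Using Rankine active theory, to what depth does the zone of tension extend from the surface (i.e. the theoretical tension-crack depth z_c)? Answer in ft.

13.0 ft

K_a = tan²(45° − 30.2°/2) = 0.3307; √K_a = 0.5750.
The active pressure is zero where K_a γ z = 2c√K_a, so z_c = 2c/(γ√K_a) = 2×468/(124.8×0.5750) = 13.04 ft.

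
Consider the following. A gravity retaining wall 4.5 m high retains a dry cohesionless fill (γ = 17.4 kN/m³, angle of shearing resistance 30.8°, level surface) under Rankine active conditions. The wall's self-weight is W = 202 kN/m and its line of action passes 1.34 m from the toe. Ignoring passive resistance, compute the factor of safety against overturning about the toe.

K_a = tan²(45° − 30.8°/2) = 0.3227.
P_a = ½K_aγH² = 0.5×0.3227×17.4×4.5² = 56.85 kN/m, acting at H/3 = 1.500 m above the base.
Overturning moment M_o = P_a × H/3 = 56.85 × 1.500 = 85.28.
Resisting moment M_r = W × 1.34 = 202 × 1.34 = 270.7.
FS_overturning = M_r/M_o = 270.7/85.28 = 3.174.

3.17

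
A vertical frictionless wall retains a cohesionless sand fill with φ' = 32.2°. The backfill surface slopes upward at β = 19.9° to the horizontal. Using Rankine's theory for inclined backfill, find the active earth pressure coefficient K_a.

K_a = cos β · (cos β − √(cos²β − cos²φ)) / (cos β + √(cos²β − cos²φ)).
cos β = 0.9403, cos φ = 0.8462, √(cos²β − cos²φ) = 0.4100.
K_a = 0.9403 × (0.9403 − 0.4100)/(0.9403 + 0.4100) = 0.3693.

0.369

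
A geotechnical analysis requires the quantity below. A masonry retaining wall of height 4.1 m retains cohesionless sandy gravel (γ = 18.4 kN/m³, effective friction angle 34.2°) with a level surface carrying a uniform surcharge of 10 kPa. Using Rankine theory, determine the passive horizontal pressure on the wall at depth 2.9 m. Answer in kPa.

K_p = (1 + sin φ)/(1 − sin φ) = 3.567.
σ_v = γz + q = 18.4 × 2.9 + 10 = 63.36 kPa.
σ_h = K_p σ_v = 3.567 × 63.36 = 226.0 kPa.

226 kPa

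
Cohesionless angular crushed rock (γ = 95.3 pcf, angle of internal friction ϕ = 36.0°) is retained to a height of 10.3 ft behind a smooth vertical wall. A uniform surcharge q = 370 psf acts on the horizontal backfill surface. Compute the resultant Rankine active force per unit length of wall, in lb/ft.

2300 lb/ft

K_a = tan²(45° − φ/2) = 0.2596.
Soil triangle: ½ K_a γ H² = 0.5×0.2596×95.3×10.3² = 1312 lb/ft.
Surcharge rectangle: K_a q H = 0.2596×370×10.3 = 989.4 lb/ft.
Total = 1312 + 989.4 = 2302 lb/ft.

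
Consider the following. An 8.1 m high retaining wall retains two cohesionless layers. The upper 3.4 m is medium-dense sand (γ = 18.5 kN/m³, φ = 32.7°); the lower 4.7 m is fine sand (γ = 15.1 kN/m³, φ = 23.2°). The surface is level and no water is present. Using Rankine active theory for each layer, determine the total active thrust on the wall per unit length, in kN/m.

233 kN/m

K_a1 = tan²(45°−32.7°/2) = 0.2985; K_a2 = tan²(45°−23.2°/2) = 0.4348.
Layer 1: σ at base = K_a1 γ₁ h₁ = 18.78 kPa; P₁ = ½×18.78×3.4 = 31.92.
Layer 2: σ_v at top = γ₁h₁ = 62.90; σ_h top = K_a2×62.90 = 27.35; σ_h base = K_a2×(62.90+15.1×4.7) = 58.20.
P₂ = ½(27.35+58.20)×4.7 = 201.0. Total P_a = 31.92+201.0 = 233.0 kN/m.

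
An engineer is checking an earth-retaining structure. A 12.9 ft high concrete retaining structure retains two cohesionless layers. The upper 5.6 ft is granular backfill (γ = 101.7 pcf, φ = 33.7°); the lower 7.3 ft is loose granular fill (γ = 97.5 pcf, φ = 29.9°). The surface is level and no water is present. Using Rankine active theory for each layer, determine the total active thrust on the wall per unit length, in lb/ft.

K_a1 = tan²(45°−33.7°/2) = 0.2863; K_a2 = tan²(45°−29.9°/2) = 0.3347.
Layer 1: σ at base = K_a1 γ₁ h₁ = 163.1 psf; P₁ = ½×163.1×5.6 = 456.6.
Layer 2: σ_v at top = γ₁h₁ = 569.5; σ_h top = K_a2×569.5 = 190.6; σ_h base = K_a2×(569.5+97.5×7.3) = 428.8.
P₂ = ½(190.6+428.8)×7.3 = 2261. Total P_a = 456.6+2261 = 2717 lb/ft.

2720 lb/ft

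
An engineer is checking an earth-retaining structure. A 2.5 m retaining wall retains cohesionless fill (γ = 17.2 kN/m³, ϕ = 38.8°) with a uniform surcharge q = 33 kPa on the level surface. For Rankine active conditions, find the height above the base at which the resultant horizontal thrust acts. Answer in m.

K_a = 0.2296.
Triangular part P₁ = ½K_aγH² = 12.34 at H/3 = 0.8333 m; rectangular part P₂ = K_a q H = 18.94 at H/2 = 1.250 m.
ȳ = (P₁·0.8333 + P₂·1.250)/(P₁+P₂) = 1.086 m.

1.09 m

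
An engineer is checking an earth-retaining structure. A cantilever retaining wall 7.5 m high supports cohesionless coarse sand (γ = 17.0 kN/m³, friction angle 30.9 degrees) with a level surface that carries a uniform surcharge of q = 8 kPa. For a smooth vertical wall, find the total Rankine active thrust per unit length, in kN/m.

K_a = tan²(45° − φ/2) = 0.3214.
Soil triangle: ½ K_a γ H² = 0.5×0.3214×17.0×7.5² = 153.7 kN/m.
Surcharge rectangle: K_a q H = 0.3214×8×7.5 = 19.28 kN/m.
Total = 153.7 + 19.28 = 173.0 kN/m.

173 kN/m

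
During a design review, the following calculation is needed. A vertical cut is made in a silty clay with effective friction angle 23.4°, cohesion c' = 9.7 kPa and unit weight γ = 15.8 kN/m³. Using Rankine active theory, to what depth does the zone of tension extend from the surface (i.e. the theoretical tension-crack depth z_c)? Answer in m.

K_a = tan²(45° − 23.4°/2) = 0.4315; √K_a = 0.6569.
The active pressure is zero where K_a γ z = 2c√K_a, so z_c = 2c/(γ√K_a) = 2×9.7/(15.8×0.6569) = 1.869 m.

1.87 m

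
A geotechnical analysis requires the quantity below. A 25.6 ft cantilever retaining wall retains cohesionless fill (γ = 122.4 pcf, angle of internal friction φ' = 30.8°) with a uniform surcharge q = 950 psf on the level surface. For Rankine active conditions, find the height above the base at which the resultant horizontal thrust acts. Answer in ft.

10.1 ft

K_a = 0.3227.
Triangular part P₁ = ½K_aγH² = 12940 at H/3 = 8.533 ft; rectangular part P₂ = K_a q H = 7848 at H/2 = 12.80 ft.
ȳ = (P₁·8.533 + P₂·12.80)/(P₁+P₂) = 10.14 ft.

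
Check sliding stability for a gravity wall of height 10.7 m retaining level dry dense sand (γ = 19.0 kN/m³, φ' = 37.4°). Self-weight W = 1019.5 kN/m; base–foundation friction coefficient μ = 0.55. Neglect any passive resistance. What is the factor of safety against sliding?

K_a = tan²(45° − 37.4°/2) = 0.2443.
P_a = ½K_aγH² = 0.5×0.2443×19.0×10.7² = 265.7 kN/m, acting at H/3 = 3.567 m above the base.
FS_sliding = μW / P_a = 0.55×1019.5 / 265.7 = 2.111.

2.11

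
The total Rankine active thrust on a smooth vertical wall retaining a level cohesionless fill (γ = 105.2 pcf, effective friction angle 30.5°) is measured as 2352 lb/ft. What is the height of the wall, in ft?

11.7 ft

K_a = 0.3267. P_a = ½ K_a γ H² ⇒ H = √(2P_a/(K_a γ)).
H = √(2×2352/(0.3267×105.2)) = 11.70 ft.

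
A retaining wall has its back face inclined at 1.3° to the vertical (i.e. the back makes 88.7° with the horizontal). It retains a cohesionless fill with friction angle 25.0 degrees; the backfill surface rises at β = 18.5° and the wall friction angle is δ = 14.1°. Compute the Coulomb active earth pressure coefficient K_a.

K_a = sin²(α+φ) / [sin²α · sin(α−δ) · (1 + √{sin(φ+δ)sin(φ−β) / (sin(α−δ)sin(α+β))})²].
With α = 88.7°, φ = 25.0°, δ = 14.1°, β = 18.5°: K_a = 0.5324.

0.532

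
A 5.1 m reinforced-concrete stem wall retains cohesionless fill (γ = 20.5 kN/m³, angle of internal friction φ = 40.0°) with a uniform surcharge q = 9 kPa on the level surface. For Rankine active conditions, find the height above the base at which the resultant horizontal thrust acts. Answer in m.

K_a = 0.2174.
Triangular part P₁ = ½K_aγH² = 57.97 at H/3 = 1.700 m; rectangular part P₂ = K_a q H = 9.981 at H/2 = 2.550 m.
ȳ = (P₁·1.700 + P₂·2.550)/(P₁+P₂) = 1.825 m.

1.82 m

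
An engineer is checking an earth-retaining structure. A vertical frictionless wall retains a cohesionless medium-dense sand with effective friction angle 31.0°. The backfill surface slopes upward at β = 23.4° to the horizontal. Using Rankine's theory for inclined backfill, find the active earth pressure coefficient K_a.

0.435

K_a = cos β · (cos β − √(cos²β − cos²φ)) / (cos β + √(cos²β − cos²φ)).
cos β = 0.9178, cos φ = 0.8572, √(cos²β − cos²φ) = 0.3279.
K_a = 0.9178 × (0.9178 − 0.3279)/(0.9178 + 0.3279) = 0.4346.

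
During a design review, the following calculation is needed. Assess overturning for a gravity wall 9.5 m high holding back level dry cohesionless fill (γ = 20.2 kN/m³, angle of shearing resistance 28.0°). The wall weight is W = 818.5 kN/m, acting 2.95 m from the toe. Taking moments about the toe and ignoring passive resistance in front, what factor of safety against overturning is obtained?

2.32

K_a = tan²(45° − 28.0°/2) = 0.3610.
P_a = ½K_aγH² = 0.5×0.3610×20.2×9.5² = 329.1 kN/m, acting at H/3 = 3.167 m above the base.
Overturning moment M_o = P_a × H/3 = 329.1 × 3.167 = 1042.
Resisting moment M_r = W × 2.95 = 818.5 × 2.95 = 2415.
FS_overturning = M_r/M_o = 2415/1042 = 2.317.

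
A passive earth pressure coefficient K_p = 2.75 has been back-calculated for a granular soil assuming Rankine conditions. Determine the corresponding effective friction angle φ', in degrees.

K_p = (1+sin φ)/(1−sin φ) ⇒ sin φ = (K_p − 1)/(K_p + 1) = 0.4667.
φ = arcsin(0.4667) = 27.82°.

27.8°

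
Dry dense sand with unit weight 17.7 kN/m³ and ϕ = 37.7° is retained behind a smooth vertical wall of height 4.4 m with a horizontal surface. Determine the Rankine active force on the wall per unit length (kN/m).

K_a = tan²(45° − φ/2) = 0.2411.
P_a = ½ K_a γ H² = 0.5 × 0.2411 × 17.7 × 4.4² = 41.30 kN/m.

41.3 kN/m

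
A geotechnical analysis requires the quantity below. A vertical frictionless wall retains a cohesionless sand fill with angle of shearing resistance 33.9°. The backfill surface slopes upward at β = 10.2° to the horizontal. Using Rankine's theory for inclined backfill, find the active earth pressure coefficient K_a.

0.296

K_a = cos β · (cos β − √(cos²β − cos²φ)) / (cos β + √(cos²β − cos²φ)).
cos β = 0.9842, cos φ = 0.8300, √(cos²β − cos²φ) = 0.5289.
K_a = 0.9842 × (0.9842 − 0.5289)/(0.9842 + 0.5289) = 0.2962.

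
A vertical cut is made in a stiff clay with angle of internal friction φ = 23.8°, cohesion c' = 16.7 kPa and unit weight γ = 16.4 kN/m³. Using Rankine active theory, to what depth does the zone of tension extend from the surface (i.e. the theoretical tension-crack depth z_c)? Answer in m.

K_a = tan²(45° − 23.8°/2) = 0.4250; √K_a = 0.6519.
The active pressure is zero where K_a γ z = 2c√K_a, so z_c = 2c/(γ√K_a) = 2×16.7/(16.4×0.6519) = 3.124 m.

3.12 m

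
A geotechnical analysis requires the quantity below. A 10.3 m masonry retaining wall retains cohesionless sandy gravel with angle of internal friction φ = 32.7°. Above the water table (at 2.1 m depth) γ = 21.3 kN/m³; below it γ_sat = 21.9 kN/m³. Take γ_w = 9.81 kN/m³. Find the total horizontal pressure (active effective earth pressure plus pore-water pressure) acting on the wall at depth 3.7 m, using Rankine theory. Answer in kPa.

K_a = (1 − sin φ)/(1 + sin φ) = 0.2985.
γ' = 21.9 − 9.81 = 12.09 kN/m³.
Effective vertical stress at 3.7 m: σ'_v = 21.3×2.1 + 12.09×1.60 = 64.07 kPa.
σ'_h = K_a σ'_v = 0.2985 × 64.07 = 19.13 kPa; u = γ_w × 1.60 = 15.70 kPa.
Total σ_h = 19.13 + 15.70 = 34.82 kPa.

34.8 kPa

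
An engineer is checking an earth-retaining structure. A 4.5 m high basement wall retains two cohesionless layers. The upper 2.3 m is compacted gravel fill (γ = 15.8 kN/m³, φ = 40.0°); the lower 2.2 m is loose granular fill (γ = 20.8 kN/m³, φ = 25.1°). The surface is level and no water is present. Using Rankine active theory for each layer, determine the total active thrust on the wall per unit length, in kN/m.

61.8 kN/m

K_a1 = tan²(45°−40.0°/2) = 0.2174; K_a2 = tan²(45°−25.1°/2) = 0.4043.
Layer 1: σ at base = K_a1 γ₁ h₁ = 7.902 kPa; P₁ = ½×7.902×2.3 = 9.087.
Layer 2: σ_v at top = γ₁h₁ = 36.34; σ_h top = K_a2×36.34 = 14.69; σ_h base = K_a2×(36.34+20.8×2.2) = 33.19.
P₂ = ½(14.69+33.19)×2.2 = 52.67. Total P_a = 9.087+52.67 = 61.76 kN/m.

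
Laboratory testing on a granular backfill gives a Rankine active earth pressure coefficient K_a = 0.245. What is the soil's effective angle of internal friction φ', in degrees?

K_a = tan²(45° − φ/2) ⇒ 45° − φ/2 = arctan(√0.245) = 26.33°.
φ = 2(45° − 26.33°) = 37.33°.

37.3°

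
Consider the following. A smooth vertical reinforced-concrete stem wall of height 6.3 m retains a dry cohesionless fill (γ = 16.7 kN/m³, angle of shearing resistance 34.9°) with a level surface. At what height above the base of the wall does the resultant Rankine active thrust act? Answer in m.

2.10 m

K_a = 0.2721.
The pressure distribution is triangular, so the resultant acts at H/3 above the base = 6.3/3 = 2.100 m.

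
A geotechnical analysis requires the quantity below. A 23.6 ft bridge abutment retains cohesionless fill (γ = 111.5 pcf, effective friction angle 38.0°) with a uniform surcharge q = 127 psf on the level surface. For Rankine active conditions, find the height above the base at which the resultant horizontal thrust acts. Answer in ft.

K_a = 0.2379.
Triangular part P₁ = ½K_aγH² = 7386 at H/3 = 7.867 ft; rectangular part P₂ = K_a q H = 713.0 at H/2 = 11.80 ft.
ȳ = (P₁·7.867 + P₂·11.80)/(P₁+P₂) = 8.213 ft.

8.21 ft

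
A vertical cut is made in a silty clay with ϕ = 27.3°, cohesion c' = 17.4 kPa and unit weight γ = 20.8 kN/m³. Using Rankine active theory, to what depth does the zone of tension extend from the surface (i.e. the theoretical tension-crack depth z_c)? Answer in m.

K_a = tan²(45° − 27.3°/2) = 0.3711; √K_a = 0.6092.
The active pressure is zero where K_a γ z = 2c√K_a, so z_c = 2c/(γ√K_a) = 2×17.4/(20.8×0.6092) = 2.746 m.

2.75 m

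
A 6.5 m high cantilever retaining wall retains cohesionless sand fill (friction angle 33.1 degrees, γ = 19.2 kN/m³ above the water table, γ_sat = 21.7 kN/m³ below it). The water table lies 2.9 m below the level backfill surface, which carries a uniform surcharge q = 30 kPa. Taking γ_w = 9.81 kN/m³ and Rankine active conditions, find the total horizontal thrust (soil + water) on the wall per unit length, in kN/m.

226 kN/m

K_a = tan²(45° − φ/2) = 0.2936.
γ' = 21.7 − 9.81 = 11.89 kN/m³. h₂ = H − d_w = 3.6 m.
σ'_h: at surface K_a·q = 8.807; at WT K_a(q+γd_w) = 25.15; at base K_a(q+γd_w+γ'h₂) = 37.72 kPa.
P₁ = ½(8.807+25.15)×2.9 = 49.24; P₂ = ½(25.15+37.72)×3.6 = 113.2; P_w = ½γ_w h₂² = 63.57.
Total = 49.24+113.2+63.57 = 226.0 kN/m.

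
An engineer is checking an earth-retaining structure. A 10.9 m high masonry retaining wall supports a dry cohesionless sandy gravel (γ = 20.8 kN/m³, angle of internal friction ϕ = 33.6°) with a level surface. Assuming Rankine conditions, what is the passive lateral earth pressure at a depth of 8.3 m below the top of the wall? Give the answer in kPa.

K_p = (1 + sin φ)/(1 − sin φ) = 3.478.
σ_h = K_p γ z = 3.478 × 20.8 × 8.3 = 600.5 kPa.

600 kPa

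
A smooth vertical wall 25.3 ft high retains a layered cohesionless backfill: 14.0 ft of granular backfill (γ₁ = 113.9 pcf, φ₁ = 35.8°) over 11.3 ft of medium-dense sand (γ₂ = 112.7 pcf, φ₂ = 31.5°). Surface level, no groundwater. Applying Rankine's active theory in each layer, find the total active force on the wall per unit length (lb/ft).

10800 lb/ft

K_a1 = tan²(45°−35.8°/2) = 0.2619; K_a2 = tan²(45°−31.5°/2) = 0.3136.
Layer 1: σ at base = K_a1 γ₁ h₁ = 417.6 psf; P₁ = ½×417.6×14.0 = 2923.
Layer 2: σ_v at top = γ₁h₁ = 1595; σ_h top = K_a2×1595 = 500.1; σ_h base = K_a2×(1595+112.7×11.3) = 899.5.
P₂ = ½(500.1+899.5)×11.3 = 7908. Total P_a = 2923+7908 = 10830 lb/ft.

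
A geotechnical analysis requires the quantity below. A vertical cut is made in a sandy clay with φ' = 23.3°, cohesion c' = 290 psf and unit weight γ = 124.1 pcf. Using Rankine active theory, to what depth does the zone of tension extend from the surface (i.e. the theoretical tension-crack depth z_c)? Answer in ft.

7.10 ft

K_a = tan²(45° − 23.3°/2) = 0.4331; √K_a = 0.6581.
The active pressure is zero where K_a γ z = 2c√K_a, so z_c = 2c/(γ√K_a) = 2×290/(124.1×0.6581) = 7.101 ft.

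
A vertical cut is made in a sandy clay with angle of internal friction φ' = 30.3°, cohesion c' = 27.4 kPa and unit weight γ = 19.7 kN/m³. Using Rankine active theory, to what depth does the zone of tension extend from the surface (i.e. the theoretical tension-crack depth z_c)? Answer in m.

4.85 m

K_a = tan²(45° − 30.3°/2) = 0.3293; √K_a = 0.5739.
The active pressure is zero where K_a γ z = 2c√K_a, so z_c = 2c/(γ√K_a) = 2×27.4/(19.7×0.5739) = 4.847 m.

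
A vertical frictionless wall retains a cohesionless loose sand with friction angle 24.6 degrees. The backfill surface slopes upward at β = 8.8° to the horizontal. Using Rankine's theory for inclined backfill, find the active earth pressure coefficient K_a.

K_a = cos β · (cos β − √(cos²β − cos²φ)) / (cos β + √(cos²β − cos²φ)).
cos β = 0.9882, cos φ = 0.9092, √(cos²β − cos²φ) = 0.3871.
K_a = 0.9882 × (0.9882 − 0.3871)/(0.9882 + 0.3871) = 0.4319.

0.432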